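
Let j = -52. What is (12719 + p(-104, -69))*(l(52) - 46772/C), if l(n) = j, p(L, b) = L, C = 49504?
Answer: -8265915675/12376 ≈ -6.6790e+5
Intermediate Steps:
l(n) = -52
(12719 + p(-104, -69))*(l(52) - 46772/C) = (12719 - 104)*(-52 - 46772/49504) = 12615*(-52 - 46772*1/49504) = 12615*(-52 - 11693/12376) = 12615*(-655245/12376) = -8265915675/12376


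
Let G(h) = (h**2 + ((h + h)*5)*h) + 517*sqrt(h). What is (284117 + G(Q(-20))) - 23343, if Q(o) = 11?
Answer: 262105 + 517*sqrt(11) ≈ 2.6382e+5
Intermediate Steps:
G(h) = 11*h**2 + 517*sqrt(h) (G(h) = (h**2 + ((2*h)*5)*h) + 517*sqrt(h) = (h**2 + (10*h)*h) + 517*sqrt(h) = (h**2 + 10*h**2) + 517*sqrt(h) = 11*h**2 + 517*sqrt(h))
(284117 + G(Q(-20))) - 23343 = (284117 + (11*11**2 + 517*sqrt(11))) - 23343 = (284117 + (11*121 + 517*sqrt(11))) - 23343 = (284117 + (1331 + 517*sqrt(11))) - 23343 = (285448 + 517*sqrt(11)) - 23343 = 262105 + 517*sqrt(11)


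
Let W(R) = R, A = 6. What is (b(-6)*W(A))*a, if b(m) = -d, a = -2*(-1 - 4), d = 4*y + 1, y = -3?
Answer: 660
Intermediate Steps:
d = -11 (d = 4*(-3) + 1 = -12 + 1 = -11)
a = 10 (a = -2*(-5) = 10)
b(m) = 11 (b(m) = -1*(-11) = 11)
(b(-6)*W(A))*a = (11*6)*10 = 66*10 = 660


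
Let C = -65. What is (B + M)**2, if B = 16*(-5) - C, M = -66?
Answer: 6561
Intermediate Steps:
B = -15 (B = 16*(-5) - 1*(-65) = -80 + 65 = -15)
(B + M)**2 = (-15 - 66)**2 = (-81)**2 = 6561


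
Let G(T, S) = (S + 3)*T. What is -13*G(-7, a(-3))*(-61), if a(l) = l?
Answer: 0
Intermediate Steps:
G(T, S) = T*(3 + S) (G(T, S) = (3 + S)*T = T*(3 + S))
-13*G(-7, a(-3))*(-61) = -(-91)*(3 - 3)*(-61) = -(-91)*0*(-61) = -13*0*(-61) = 0*(-61) = 0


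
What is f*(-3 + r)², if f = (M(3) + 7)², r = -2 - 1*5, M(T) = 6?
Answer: 16900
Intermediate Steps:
r = -7 (r = -2 - 5 = -7)
f = 169 (f = (6 + 7)² = 13² = 169)
f*(-3 + r)² = 169*(-3 - 7)² = 169*(-10)² = 169*100 = 16900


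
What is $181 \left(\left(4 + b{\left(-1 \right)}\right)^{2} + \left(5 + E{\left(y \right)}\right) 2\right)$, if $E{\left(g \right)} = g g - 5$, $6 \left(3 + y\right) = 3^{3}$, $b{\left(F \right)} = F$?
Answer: $\frac{4887}{2} \approx 2443.5$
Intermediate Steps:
$y = \frac{3}{2}$ ($y = -3 + \frac{3^{3}}{6} = -3 + \frac{1}{6} \cdot 27 = -3 + \frac{9}{2} = \frac{3}{2} \approx 1.5$)
$E{\left(g \right)} = -5 + g^{2}$ ($E{\left(g \right)} = g^{2} - 5 = -5 + g^{2}$)
$181 \left(\left(4 + b{\left(-1 \right)}\right)^{2} + \left(5 + E{\left(y \right)}\right) 2\right) = 181 \left(\left(4 - 1\right)^{2} + \left(5 - \left(5 - \left(\frac{3}{2}\right)^{2}\right)\right) 2\right) = 181 \left(3^{2} + \left(5 + \left(-5 + \frac{9}{4}\right)\right) 2\right) = 181 \left(9 + \left(5 - \frac{11}{4}\right) 2\right) = 181 \left(9 + \frac{9}{4} \cdot 2\right) = 181 \left(9 + \frac{9}{2}\right) = 181 \cdot \frac{27}{2} = \frac{4887}{2}$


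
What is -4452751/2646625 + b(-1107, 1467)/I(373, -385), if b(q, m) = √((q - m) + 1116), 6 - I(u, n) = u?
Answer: -4452751/2646625 - 27*I*√2/367 ≈ -1.6824 - 0.10404*I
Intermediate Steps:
I(u, n) = 6 - u
b(q, m) = √(1116 + q - m)
-4452751/2646625 + b(-1107, 1467)/I(373, -385) = -4452751/2646625 + √(1116 - 1107 - 1*1467)/(6 - 1*373) = -4452751*1/2646625 + √(1116 - 1107 - 1467)/(6 - 373) = -4452751/2646625 + √(-1458)/(-367) = -4452751/2646625 + (27*I*√2)*(-1/367) = -4452751/2646625 - 27*I*√2/367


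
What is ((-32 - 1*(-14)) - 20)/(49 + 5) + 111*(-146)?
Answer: -437581/27 ≈ -16207.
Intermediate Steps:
((-32 - 1*(-14)) - 20)/(49 + 5) + 111*(-146) = ((-32 + 14) - 20)/54 - 16206 = (-18 - 20)*(1/54) - 16206 = -38*1/54 - 16206 = -19/27 - 16206 = -437581/27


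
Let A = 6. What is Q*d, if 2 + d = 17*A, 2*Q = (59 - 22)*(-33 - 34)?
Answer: -123950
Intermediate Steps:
Q = -2479/2 (Q = ((59 - 22)*(-33 - 34))/2 = (37*(-67))/2 = (½)*(-2479) = -2479/2 ≈ -1239.5)
d = 100 (d = -2 + 17*6 = -2 + 102 = 100)
Q*d = -2479/2*100 = -123950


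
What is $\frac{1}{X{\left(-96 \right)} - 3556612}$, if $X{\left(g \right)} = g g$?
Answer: $- \frac{1}{3547396} \approx -2.819 \cdot 10^{-7}$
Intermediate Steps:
$X{\left(g \right)} = g^{2}$
$\frac{1}{X{\left(-96 \right)} - 3556612} = \frac{1}{\left(-96\right)^{2} - 3556612} = \frac{1}{9216 - 3556612} = \frac{1}{-3547396} = - \frac{1}{3547396}$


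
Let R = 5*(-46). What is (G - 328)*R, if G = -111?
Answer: 100970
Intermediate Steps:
R = -230
(G - 328)*R = (-111 - 328)*(-230) = -439*(-230) = 100970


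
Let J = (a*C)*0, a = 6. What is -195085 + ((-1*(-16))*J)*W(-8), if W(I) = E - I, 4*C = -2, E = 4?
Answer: -195085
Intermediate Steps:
C = -½ (C = (¼)*(-2) = -½ ≈ -0.50000)
W(I) = 4 - I
J = 0 (J = (6*(-½))*0 = -3*0 = 0)
-195085 + ((-1*(-16))*J)*W(-8) = -195085 + (-1*(-16)*0)*(4 - 1*(-8)) = -195085 + (16*0)*(4 + 8) = -195085 + 0*12 = -195085 + 0 = -195085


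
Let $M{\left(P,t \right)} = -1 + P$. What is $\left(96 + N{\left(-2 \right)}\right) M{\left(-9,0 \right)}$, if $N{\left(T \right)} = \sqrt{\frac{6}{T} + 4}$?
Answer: $-970$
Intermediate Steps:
$N{\left(T \right)} = \sqrt{4 + \frac{6}{T}}$
$\left(96 + N{\left(-2 \right)}\right) M{\left(-9,0 \right)} = \left(96 + \sqrt{4 + \frac{6}{-2}}\right) \left(-1 - 9\right) = \left(96 + \sqrt{4 + 6 \left(- \frac{1}{2}\right)}\right) \left(-10\right) = \left(96 + \sqrt{4 - 3}\right) \left(-10\right) = \left(96 + \sqrt{1}\right) \left(-10\right) = \left(96 + 1\right) \left(-10\right) = 97 \left(-10\right) = -970$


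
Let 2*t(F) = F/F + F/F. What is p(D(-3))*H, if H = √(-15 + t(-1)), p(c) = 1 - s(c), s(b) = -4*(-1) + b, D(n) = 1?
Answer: -4*I*√14 ≈ -14.967*I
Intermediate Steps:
s(b) = 4 + b
t(F) = 1 (t(F) = (F/F + F/F)/2 = (1 + 1)/2 = (½)*2 = 1)
p(c) = -3 - c (p(c) = 1 - (4 + c) = 1 + (-4 - c) = -3 - c)
H = I*√14 (H = √(-15 + 1) = √(-14) = I*√14 ≈ 3.7417*I)
p(D(-3))*H = (-3 - 1*1)*(I*√14) = (-3 - 1)*(I*√14) = -4*I*√14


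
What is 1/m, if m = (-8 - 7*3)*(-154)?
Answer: 1/4466 ≈ 0.00022391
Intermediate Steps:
m = 4466 (m = (-8 - 21)*(-154) = -29*(-154) = 4466)
1/m = 1/4466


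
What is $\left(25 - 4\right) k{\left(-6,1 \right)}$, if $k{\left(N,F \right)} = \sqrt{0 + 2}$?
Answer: $21 \sqrt{2} \approx 29.698$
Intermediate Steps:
$k{\left(N,F \right)} = \sqrt{2}$
$\left(25 - 4\right) k{\left(-6,1 \right)} = \left(25 - 4\right) \sqrt{2} = 21 \sqrt{2}$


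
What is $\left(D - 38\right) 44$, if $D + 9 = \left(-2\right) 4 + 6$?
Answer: $-2156$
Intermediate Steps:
$D = -11$ ($D = -9 + \left(\left(-2\right) 4 + 6\right) = -9 + \left(-8 + 6\right) = -9 - 2 = -11$)
$\left(D - 38\right) 44 = \left(-11 - 38\right) 44 = \left(-49\right) 44 = -2156$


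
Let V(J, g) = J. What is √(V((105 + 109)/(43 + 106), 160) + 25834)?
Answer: 102*√55130/149 ≈ 160.73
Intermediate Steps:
√(V((105 + 109)/(43 + 106), 160) + 25834) = √((105 + 109)/(43 + 106) + 25834) = √(214/149 + 25834) = √(3849480/149) = 102*√55130/149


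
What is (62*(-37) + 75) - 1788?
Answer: -4007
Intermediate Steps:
(62*(-37) + 75) - 1788 = (-2294 + 75) - 1788 = -2219 - 1788 = -4007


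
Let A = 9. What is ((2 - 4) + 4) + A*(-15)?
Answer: -133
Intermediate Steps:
((2 - 4) + 4) + A*(-15) = ((2 - 4) + 4) + 9*(-15) = (-2 + 4) - 135 = 2 - 135 = -133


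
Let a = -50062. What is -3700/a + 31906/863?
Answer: 800235636/21601753 ≈ 37.045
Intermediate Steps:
-3700/a + 31906/863 = -3700/(-50062) + 31906/863 = -3700*(-1/50062) + 31906*(1/863) = 1850/25031 + 31906/863 = 800235636/21601753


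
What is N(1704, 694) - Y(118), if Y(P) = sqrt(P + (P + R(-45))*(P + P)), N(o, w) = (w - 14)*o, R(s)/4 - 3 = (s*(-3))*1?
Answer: 1158720 - 3*sqrt(17582) ≈ 1.1583e+6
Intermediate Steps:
R(s) = 12 - 12*s (R(s) = 12 + 4*((s*(-3))*1) = 12 + 4*(-3*s*1) = 12 + 4*(-3*s) = 12 - 12*s)
N(o, w) = o*(-14 + w) (N(o, w) = (-14 + w)*o = o*(-14 + w))
Y(P) = sqrt(P + 2*P*(552 + P)) (Y(P) = sqrt(P + (P + (12 - 12*(-45)))*(P + P)) = sqrt(P + (P + (12 + 540))*(2*P)) = sqrt(P + (P + 552)*(2*P)) = sqrt(P + (552 + P)*(2*P)) = sqrt(P + 2*P*(552 + P)))
N(1704, 694) - Y(118) = 1704*(-14 + 694) - sqrt(118*(1105 + 2*118)) = 1704*680 - sqrt(118*(1105 + 236)) = 1158720 - sqrt(118*1341) = 1158720 - sqrt(158238) = 1158720 - 3*sqrt(17582)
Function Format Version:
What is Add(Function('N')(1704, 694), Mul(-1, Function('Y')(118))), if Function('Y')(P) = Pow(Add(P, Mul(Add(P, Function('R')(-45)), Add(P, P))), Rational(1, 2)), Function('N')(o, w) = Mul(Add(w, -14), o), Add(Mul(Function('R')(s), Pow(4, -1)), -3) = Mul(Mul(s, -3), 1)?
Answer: Add(1158720, Mul(-3, Pow(17582, Rational(1, 2)))) ≈ 1.1583e+6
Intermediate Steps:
Function('R')(s) = Add(12, Mul(-12, s)) (Function('R')(s) = Add(12, Mul(4, Mul(Mul(s, -3), 1))) = Add(12, Mul(4, Mul(Mul(-3, s), 1))) = Add(12, Mul(4, Mul(-3, s))) = Add(12, Mul(-12, s)))
Function('N')(o, w) = Mul(o, Add(-14, w)) (Function('N')(o, w) = Mul(Add(-14, w), o) = Mul(o, Add(-14, w)))
Function('Y')(P) = Pow(Add(P, Mul(2, P, Add(552, P))), Rational(1, 2)) (Function('Y')(P) = Pow(Add(P, Mul(Add(P, Add(12, Mul(-12, -45))), Add(P, P))), Rational(1, 2)) = Pow(Add(P, Mul(Add(P, Add(12, 540)), Mul(2, P))), Rational(1, 2)) = Pow(Add(P, Mul(Add(P, 552), Mul(2, P))), Rational(1, 2)) = Pow(Add(P, Mul(Add(552, P), Mul(2, P))), Rational(1, 2)) = Pow(Add(P, Mul(2, P, Add(552, P))), Rational(1, 2)))
Add(Function('N')(1704, 694), Mul(-1, Function('Y')(118))) = Add(Mul(1704, Add(-14, 694)), Mul(-1, Pow(Mul(118, Add(1105, Mul(2, 118))), Rational(1, 2)))) = Add(Mul(1704, 680), Mul(-1, Pow(Mul(118, Add(1105, 236)), Rational(1, 2)))) = Add(1158720, Mul(-1, Pow(Mul(118, 1341), Rational(1, 2)))) = Add(1158720, Mul(-1, Pow(158238, Rational(1, 2)))) = Add(1158720, Mul(-1, Mul(3, Pow(17582, Rational(1, 2))))) = Add(1158720, Mul(-3, Pow(17582, Rational(1, 2))))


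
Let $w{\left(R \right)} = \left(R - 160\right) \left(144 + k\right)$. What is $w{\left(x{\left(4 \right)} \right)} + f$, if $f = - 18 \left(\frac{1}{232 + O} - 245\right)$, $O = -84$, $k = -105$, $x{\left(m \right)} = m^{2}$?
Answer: $- \frac{89253}{74} \approx -1206.1$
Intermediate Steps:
$w{\left(R \right)} = -6240 + 39 R$ ($w{\left(R \right)} = \left(R - 160\right) \left(144 - 105\right) = \left(-160 + R\right) 39 = -6240 + 39 R$)
$f = \frac{326331}{74}$ ($f = - 18 \left(\frac{1}{232 - 84} - 245\right) = - 18 \left(\frac{1}{148} - 245\right) = \left(-18\right) \left(- \frac{36259}{148}\right) = \frac{326331}{74} \approx 4409.9$)
$w{\left(x{\left(4 \right)} \right)} + f = \left(-6240 + 39 \cdot 4^{2}\right) + \frac{326331}{74} = \left(-6240 + 39 \cdot 16\right) + \frac{326331}{74} = \left(-6240 + 624\right) + \frac{326331}{74} = -5616 + \frac{326331}{74} = - \frac{89253}{74}$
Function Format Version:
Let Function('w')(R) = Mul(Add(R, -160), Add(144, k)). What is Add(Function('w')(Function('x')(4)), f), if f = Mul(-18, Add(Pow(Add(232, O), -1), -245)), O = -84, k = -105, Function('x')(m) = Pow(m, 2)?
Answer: Rational(-89253, 74) ≈ -1206.1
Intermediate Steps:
Function('w')(R) = Add(-6240, Mul(39, R)) (Function('w')(R) = Mul(Add(R, -160), Add(144, -105)) = Mul(Add(-160, R), 39) = Add(-6240, Mul(39, R)))
f = Rational(326331, 74) (f = Mul(-18, Add(Pow(Add(232, -84), -1), -245)) = Mul(-18, Add(Pow(148, -1), -245)) = Mul(-18, Add(Rational(1, 148), -245)) = Mul(-18, Rational(-36259, 148)) = Rational(326331, 74) ≈ 4409.9)
Add(Function('w')(Function('x')(4)), f) = Add(Add(-6240, Mul(39, Pow(4, 2))), Rational(326331, 74)) = Add(Add(-6240, Mul(39, 16)), Rational(326331, 74)) = Add(Add(-6240, 624), Rational(326331, 74)) = Add(-5616, Rational(326331, 74)) = Rational(-89253, 74)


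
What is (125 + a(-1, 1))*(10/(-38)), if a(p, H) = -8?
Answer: -585/19 ≈ -30.789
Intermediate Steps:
(125 + a(-1, 1))*(10/(-38)) = (125 - 8)*(10/(-38)) = 117*(10*(-1/38)) = 117*(-5/19) = -585/19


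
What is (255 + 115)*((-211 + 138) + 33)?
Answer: -14800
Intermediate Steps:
(255 + 115)*((-211 + 138) + 33) = 370*(-73 + 33) = 370*(-40) = -14800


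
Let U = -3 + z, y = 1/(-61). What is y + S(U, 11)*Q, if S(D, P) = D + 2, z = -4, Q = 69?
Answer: -21046/61 ≈ -345.02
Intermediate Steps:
y = -1/61 ≈ -0.016393
U = -7 (U = -3 - 4 = -7)
S(D, P) = 2 + D
y + S(U, 11)*Q = -1/61 + (2 - 7)*69 = -1/61 - 5*69 = -1/61 - 345 = -21046/61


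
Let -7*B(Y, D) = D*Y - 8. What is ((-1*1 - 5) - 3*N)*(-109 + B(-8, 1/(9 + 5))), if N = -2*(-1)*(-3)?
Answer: -63372/49 ≈ -1293.3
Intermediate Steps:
N = -6 (N = 2*(-3) = -6)
B(Y, D) = 8/7 - D*Y/7 (B(Y, D) = -(D*Y - 8)/7 = -(-8 + D*Y)/7 = 8/7 - D*Y/7)
((-1*1 - 5) - 3*N)*(-109 + B(-8, 1/(9 + 5))) = ((-1*1 - 5) - 3*(-6))*(-109 + (8/7 - ⅐*(-8)/(9 + 5))) = ((-1 - 5) + 18)*(-109 + (8/7 - ⅐*(-8)/14)) = (-6 + 18)*(-109 + (8/7 - ⅐*1/14*(-8))) = 12*(-109 + (8/7 + 4/49)) = 12*(-109 + 60/49) = 12*(-5281/49) = -63372/49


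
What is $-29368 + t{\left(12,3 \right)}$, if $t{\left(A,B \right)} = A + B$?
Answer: $-29353$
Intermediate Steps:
$-29368 + t{\left(12,3 \right)} = -29368 + \left(12 + 3\right) = -29368 + 15 = -29353$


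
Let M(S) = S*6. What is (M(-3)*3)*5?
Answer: -270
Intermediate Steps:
M(S) = 6*S
(M(-3)*3)*5 = ((6*(-3))*3)*5 = -18*3*5 = -54*5 = -270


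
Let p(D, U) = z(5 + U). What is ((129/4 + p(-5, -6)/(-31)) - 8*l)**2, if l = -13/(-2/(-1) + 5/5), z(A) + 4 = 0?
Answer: 622053481/138384 ≈ 4495.1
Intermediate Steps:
z(A) = -4 (z(A) = -4 + 0 = -4)
p(D, U) = -4
l = -13/3 (l = -13/(-2*(-1) + 5*(1/5)) = -13/(2 + 1) = -13/3 ≈ -4.3333)
((129/4 + p(-5, -6)/(-31)) - 8*l)**2 = ((129/4 - 4/(-31)) - 8*(-13/3))**2 = ((129*(1/4) - 4*(-1/31)) + 104/3)**2 = ((129/4 + 4/31) + 104/3)**2 = (4015/124 + 104/3)**2 = (24941/372)**2 = 622053481/138384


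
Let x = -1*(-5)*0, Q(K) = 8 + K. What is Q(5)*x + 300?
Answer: 300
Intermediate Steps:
x = 0 (x = 5*0 = 0)
Q(5)*x + 300 = (8 + 5)*0 + 300 = 13*0 + 300 = 0 + 300 = 300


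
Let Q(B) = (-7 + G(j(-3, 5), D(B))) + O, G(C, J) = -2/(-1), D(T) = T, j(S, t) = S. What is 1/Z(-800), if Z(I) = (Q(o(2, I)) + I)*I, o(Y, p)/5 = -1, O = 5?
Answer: 1/640000 ≈ 1.5625e-6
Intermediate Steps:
o(Y, p) = -5 (o(Y, p) = 5*(-1) = -5)
G(C, J) = 2 (G(C, J) = -2*(-1) = 2)
Q(B) = 0 (Q(B) = (-7 + 2) + 5 = -5 + 5 = 0)
Z(I) = I**2 (Z(I) = (0 + I)*I = I*I = I**2)
1/Z(-800) = 1/((-800)**2) = 1/640000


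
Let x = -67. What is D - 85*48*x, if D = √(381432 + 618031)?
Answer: 273360 + √999463 ≈ 2.7436e+5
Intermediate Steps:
D = √999463 ≈ 999.73
D - 85*48*x = √999463 - 85*48*(-67) = √999463 - 4080*(-67) = √999463 - 1*(-273360) = √999463 + 273360 = 273360 + √999463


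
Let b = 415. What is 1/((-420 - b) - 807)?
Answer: -1/1642 ≈ -0.00060901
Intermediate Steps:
1/((-420 - b) - 807) = 1/((-420 - 1*415) - 807) = 1/((-420 - 415) - 807) = 1/(-835 - 807) = 1/(-1642) = -1/1642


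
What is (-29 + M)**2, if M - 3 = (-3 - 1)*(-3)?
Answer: 196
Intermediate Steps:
M = 15 (M = 3 + (-3 - 1)*(-3) = 3 - 4*(-3) = 3 + 12 = 15)
(-29 + M)**2 = (-29 + 15)**2 = (-14)**2 = 196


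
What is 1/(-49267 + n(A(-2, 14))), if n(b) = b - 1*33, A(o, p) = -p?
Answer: -1/49314 ≈ -2.0278e-5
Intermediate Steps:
n(b) = -33 + b (n(b) = b - 33 = -33 + b)
1/(-49267 + n(A(-2, 14))) = 1/(-49267 + (-33 - 1*14)) = 1/(-49267 + (-33 - 14)) = 1/(-49267 - 47) = 1/(-49314) = -1/49314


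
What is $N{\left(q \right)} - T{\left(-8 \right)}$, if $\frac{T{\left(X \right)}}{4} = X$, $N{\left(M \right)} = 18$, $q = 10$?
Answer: $50$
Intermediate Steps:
$T{\left(X \right)} = 4 X$
$N{\left(q \right)} - T{\left(-8 \right)} = 18 - 4 \left(-8\right) = 18 - -32 = 18 + 32 = 50$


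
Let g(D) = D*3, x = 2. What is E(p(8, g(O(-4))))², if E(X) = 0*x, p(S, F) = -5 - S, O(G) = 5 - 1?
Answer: 0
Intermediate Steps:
O(G) = 4
g(D) = 3*D
E(X) = 0 (E(X) = 0*2 = 0)
E(p(8, g(O(-4))))² = 0² = 0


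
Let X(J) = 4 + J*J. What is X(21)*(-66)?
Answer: -29370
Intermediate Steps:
X(J) = 4 + J²
X(21)*(-66) = (4 + 21²)*(-66) = (4 + 441)*(-66) = 445*(-66) = -29370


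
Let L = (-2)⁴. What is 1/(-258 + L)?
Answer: -1/242 ≈ -0.0041322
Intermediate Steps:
L = 16
1/(-258 + L) = 1/(-258 + 16) = 1/(-242) = -1/242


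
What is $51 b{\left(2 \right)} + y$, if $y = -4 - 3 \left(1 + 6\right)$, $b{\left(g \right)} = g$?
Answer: $77$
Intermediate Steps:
$y = -25$ ($y = -4 - 21 = -25$)
$51 b{\left(2 \right)} + y = 51 \cdot 2 - 25 = 102 - 25 = 77$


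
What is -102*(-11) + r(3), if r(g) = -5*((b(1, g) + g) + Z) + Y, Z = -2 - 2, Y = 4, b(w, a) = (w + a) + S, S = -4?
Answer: 1131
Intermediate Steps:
b(w, a) = -4 + a + w (b(w, a) = (w + a) - 4 = (a + w) - 4 = -4 + a + w)
Z = -4
r(g) = 39 - 10*g (r(g) = -5*(((-4 + g + 1) + g) - 4) + 4 = -5*(((-3 + g) + g) - 4) + 4 = -5*((-3 + 2*g) - 4) + 4 = -5*(-7 + 2*g) + 4 = (35 - 10*g) + 4 = 39 - 10*g)
-102*(-11) + r(3) = -102*(-11) + (39 - 10*3) = 1122 + (39 - 30) = 1122 + 9 = 1131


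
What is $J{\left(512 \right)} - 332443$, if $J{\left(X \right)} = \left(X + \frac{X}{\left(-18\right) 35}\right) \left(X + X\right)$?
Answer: $\frac{60169031}{315} \approx 1.9101 \cdot 10^{5}$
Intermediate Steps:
$J{\left(X \right)} = \frac{629 X^{2}}{315}$ ($J{\left(X \right)} = \left(X + \frac{X}{-630}\right) 2 X = \left(X + X \left(- \frac{1}{630}\right)\right) 2 X = \left(X - \frac{X}{630}\right) 2 X = \frac{629 X}{630} \cdot 2 X = \frac{629 X^{2}}{315}$)
$J{\left(512 \right)} - 332443 = \frac{629 \cdot 512^{2}}{315} - 332443 = \frac{629}{315} \cdot 262144 - 332443 = \frac{164888576}{315} - 332443 = \frac{60169031}{315}$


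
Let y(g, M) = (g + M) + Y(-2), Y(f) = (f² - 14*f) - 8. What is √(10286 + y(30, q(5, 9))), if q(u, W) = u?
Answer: √10345 ≈ 101.71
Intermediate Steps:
Y(f) = -8 + f² - 14*f
y(g, M) = 24 + M + g (y(g, M) = (g + M) + (-8 + (-2)² - 14*(-2)) = (M + g) + (-8 + 4 + 28) = (M + g) + 24 = 24 + M + g)
√(10286 + y(30, q(5, 9))) = √(10286 + (24 + 5 + 30)) = √(10286 + 59) = √10345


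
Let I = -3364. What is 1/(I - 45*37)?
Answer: -1/5029 ≈ -0.00019885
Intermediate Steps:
1/(I - 45*37) = 1/(-3364 - 45*37) = 1/(-3364 - 1665) = 1/(-5029) = -1/5029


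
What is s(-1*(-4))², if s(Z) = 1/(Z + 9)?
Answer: 1/169 ≈ 0.0059172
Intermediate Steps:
s(Z) = 1/(9 + Z)
s(-1*(-4))² = (1/(9 - 1*(-4)))² = (1/(9 + 4))² = (1/13)² = 1/169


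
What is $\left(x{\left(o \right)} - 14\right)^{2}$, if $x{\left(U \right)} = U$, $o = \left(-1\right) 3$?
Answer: $289$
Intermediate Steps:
$o = -3$
$\left(x{\left(o \right)} - 14\right)^{2} = \left(-3 - 14\right)^{2} = \left(-17\right)^{2} = 289$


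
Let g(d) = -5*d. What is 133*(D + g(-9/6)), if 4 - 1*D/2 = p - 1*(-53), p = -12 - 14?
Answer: -10241/2 ≈ -5120.5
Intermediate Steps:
p = -26
D = -46 (D = 8 - 2*(-26 - 1*(-53)) = 8 - 2*(-26 + 53) = 8 - 2*27 = 8 - 54 = -46)
133*(D + g(-9/6)) = 133*(-46 - (-45)/6) = 133*(-46 - 5*(-3/2)) = 133*(-46 + 15/2) = 133*(-77/2) = -10241/2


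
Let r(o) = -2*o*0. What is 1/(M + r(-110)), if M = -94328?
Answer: -1/94328 ≈ -1.0601e-5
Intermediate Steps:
r(o) = 0
1/(M + r(-110)) = 1/(-94328 + 0) = 1/(-94328) = -1/94328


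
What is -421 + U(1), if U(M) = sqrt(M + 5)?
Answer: -421 + sqrt(6) ≈ -418.55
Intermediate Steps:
U(M) = sqrt(5 + M)
-421 + U(1) = -421 + sqrt(5 + 1) = -421 + sqrt(6)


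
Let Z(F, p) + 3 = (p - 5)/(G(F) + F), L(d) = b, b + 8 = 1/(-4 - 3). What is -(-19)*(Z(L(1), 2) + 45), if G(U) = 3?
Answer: 9709/12 ≈ 809.08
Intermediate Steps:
b = -57/7 (b = -8 + 1/(-4 - 3) = -8 + 1/(-7) = -8 - 1/7 = -57/7 ≈ -8.1429)
L(d) = -57/7
Z(F, p) = -3 + (-5 + p)/(3 + F) (Z(F, p) = -3 + (p - 5)/(3 + F) = -3 + (-5 + p)/(3 + F))
-(-19)*(Z(L(1), 2) + 45) = -(-19)*((-14 + 2 - 3*(-57/7))/(3 - 57/7) + 45) = -(-19)*((-14 + 2 + 171/7)/(-36/7) + 45) = -(-19)*(-7/36*87/7 + 45) = -(-19)*(-29/12 + 45) = -(-19)*511/12 = -1*(-9709/12) = 9709/12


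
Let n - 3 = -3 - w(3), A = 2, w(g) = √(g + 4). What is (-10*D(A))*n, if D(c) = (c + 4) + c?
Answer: 80*√7 ≈ 211.66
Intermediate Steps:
w(g) = √(4 + g)
D(c) = 4 + 2*c (D(c) = (4 + c) + c = 4 + 2*c)
n = -√7 (n = 3 + (-3 - √(4 + 3)) = 3 + (-3 - √7) = -√7 ≈ -2.6458)
(-10*D(A))*n = (-10*(4 + 2*2))*(-√7) = (-10*(4 + 4))*(-√7) = (-10*8)*(-√7) = -(-80)*√7 = 80*√7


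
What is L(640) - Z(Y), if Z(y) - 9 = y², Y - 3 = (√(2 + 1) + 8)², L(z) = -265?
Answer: -5942 - 2240*√3 ≈ -9821.8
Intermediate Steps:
Y = 3 + (8 + √3)² (Y = 3 + (√(2 + 1) + 8)² = 3 + (√3 + 8)² = 3 + (8 + √3)² ≈ 97.713)
Z(y) = 9 + y²
L(640) - Z(Y) = -265 - (9 + (70 + 16*√3)²) = -265 + (-9 - (70 + 16*√3)²) = -274 - (70 + 16*√3)²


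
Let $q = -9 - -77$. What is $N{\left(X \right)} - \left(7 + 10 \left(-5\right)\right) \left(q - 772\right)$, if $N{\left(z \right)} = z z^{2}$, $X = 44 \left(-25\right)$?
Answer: $-1331030272$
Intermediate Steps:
$X = -1100$
$N{\left(z \right)} = z^{3}$
$q = 68$ ($q = -9 + 77 = 68$)
$N{\left(X \right)} - \left(7 + 10 \left(-5\right)\right) \left(q - 772\right) = \left(-1100\right)^{3} - \left(7 + 10 \left(-5\right)\right) \left(68 - 772\right) = -1331000000 - \left(7 - 50\right) \left(-704\right) = -1331000000 - \left(-43\right) \left(-704\right) = -1331000000 - 30272 = -1331030272$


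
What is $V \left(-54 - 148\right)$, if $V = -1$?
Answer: $202$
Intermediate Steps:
$V \left(-54 - 148\right) = - (-54 - 148) = \left(-1\right) \left(-202\right) = 202$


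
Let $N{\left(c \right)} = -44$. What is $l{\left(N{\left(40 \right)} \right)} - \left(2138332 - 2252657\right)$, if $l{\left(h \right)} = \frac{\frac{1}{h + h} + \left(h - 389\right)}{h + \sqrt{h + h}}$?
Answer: $\frac{462825705}{4048} + \frac{38105 i \sqrt{22}}{89056} \approx 1.1433 \cdot 10^{5} + 2.0069 i$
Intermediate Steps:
$l{\left(h \right)} = \frac{-389 + h + \frac{1}{2 h}}{h + \sqrt{2} \sqrt{h}}$ ($l{\left(h \right)} = \frac{\frac{1}{2 h} + \left(h - 389\right)}{h + \sqrt{2 h}} = \frac{\frac{1}{2 h} + \left(-389 + h\right)}{h + \sqrt{2} \sqrt{h}} = \frac{-389 + h + \frac{1}{2 h}}{h + \sqrt{2} \sqrt{h}}$)
$l{\left(N{\left(40 \right)} \right)} - \left(2138332 - 2252657\right) = \frac{\frac{1}{2} + \left(-44\right)^{2} - -17116}{\left(-44\right)^{2} + \sqrt{2} \left(-44\right)^{\frac{3}{2}}} - \left(2138332 - 2252657\right) = \frac{\frac{1}{2} + 1936 + 17116}{1936 + \sqrt{2} \left(- 88 i \sqrt{11}\right)} - -114325 = \frac{1}{1936 - 88 i \sqrt{22}} \cdot \frac{38105}{2} + 114325 = \frac{38105}{2 \left(1936 - 88 i \sqrt{22}\right)} + 114325 = 114325 + \frac{38105}{2 \left(1936 - 88 i \sqrt{22}\right)}$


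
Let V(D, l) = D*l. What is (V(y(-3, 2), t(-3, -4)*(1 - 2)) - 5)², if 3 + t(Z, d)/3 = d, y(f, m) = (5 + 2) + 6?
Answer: 71824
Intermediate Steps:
y(f, m) = 13 (y(f, m) = 7 + 6 = 13)
t(Z, d) = -9 + 3*d
(V(y(-3, 2), t(-3, -4)*(1 - 2)) - 5)² = (13*((-9 + 3*(-4))*(1 - 2)) - 5)² = (13*((-9 - 12)*(-1)) - 5)² = (13*(-21*(-1)) - 5)² = (13*21 - 5)² = (273 - 5)² = 268² = 71824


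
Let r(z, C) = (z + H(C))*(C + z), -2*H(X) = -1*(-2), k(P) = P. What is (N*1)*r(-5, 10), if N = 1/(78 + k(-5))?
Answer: -30/73 ≈ -0.41096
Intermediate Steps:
H(X) = -1 (H(X) = -(-1)*(-2)/2 = -1/2*2 = -1)
r(z, C) = (-1 + z)*(C + z) (r(z, C) = (z - 1)*(C + z) = (-1 + z)*(C + z))
N = 1/73 (N = 1/(78 - 5) = 1/73 ≈ 0.013699)
(N*1)*r(-5, 10) = ((1/73)*1)*((-5)**2 - 1*10 - 1*(-5) + 10*(-5)) = (25 - 10 + 5 - 50)/73 = (1/73)*(-30) = -30/73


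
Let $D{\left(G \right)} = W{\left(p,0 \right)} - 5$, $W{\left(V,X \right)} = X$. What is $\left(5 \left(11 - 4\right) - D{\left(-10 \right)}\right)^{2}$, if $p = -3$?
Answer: $1600$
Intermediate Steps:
$D{\left(G \right)} = -5$ ($D{\left(G \right)} = 0 - 5 = -5$)
$\left(5 \left(11 - 4\right) - D{\left(-10 \right)}\right)^{2} = \left(5 \left(11 - 4\right) - -5\right)^{2} = \left(5 \cdot 7 + 5\right)^{2} = \left(35 + 5\right)^{2} = 40^{2} = 1600$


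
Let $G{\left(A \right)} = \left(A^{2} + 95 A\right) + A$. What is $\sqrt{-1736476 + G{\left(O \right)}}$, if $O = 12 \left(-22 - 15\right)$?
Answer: $2 i \sqrt{395491} \approx 1257.8 i$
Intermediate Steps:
$O = -444$ ($O = 12 \left(-37\right) = -444$)
$G{\left(A \right)} = A^{2} + 96 A$
$\sqrt{-1736476 + G{\left(O \right)}} = \sqrt{-1736476 - 444 \left(96 - 444\right)} = \sqrt{-1736476 - -154512} = \sqrt{-1736476 + 154512} = \sqrt{-1581964} = 2 i \sqrt{395491}$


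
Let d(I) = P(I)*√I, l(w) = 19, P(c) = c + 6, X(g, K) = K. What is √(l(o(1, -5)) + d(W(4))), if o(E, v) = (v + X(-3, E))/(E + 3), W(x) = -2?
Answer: √(19 + 4*I*√2) ≈ 4.4059 + 0.64196*I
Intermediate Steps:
P(c) = 6 + c
o(E, v) = (E + v)/(3 + E) (o(E, v) = (v + E)/(E + 3) = (E + v)/(3 + E))
d(I) = √I*(6 + I) (d(I) = (6 + I)*√I = √I*(6 + I))
√(l(o(1, -5)) + d(W(4))) = √(19 + √(-2)*(6 - 2)) = √(19 + (I*√2)*4) = √(19 + 4*I*√2)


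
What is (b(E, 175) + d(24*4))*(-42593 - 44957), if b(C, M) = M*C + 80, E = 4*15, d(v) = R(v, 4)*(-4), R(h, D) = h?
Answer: -892659800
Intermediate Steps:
d(v) = -4*v (d(v) = v*(-4) = -4*v)
E = 60
b(C, M) = 80 + C*M (b(C, M) = C*M + 80 = 80 + C*M)
(b(E, 175) + d(24*4))*(-42593 - 44957) = ((80 + 60*175) - 96*4)*(-42593 - 44957) = ((80 + 10500) - 4*96)*(-87550) = (10580 - 384)*(-87550) = 10196*(-87550) = -892659800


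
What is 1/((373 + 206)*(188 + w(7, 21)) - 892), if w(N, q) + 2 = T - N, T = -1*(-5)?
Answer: 1/105644 ≈ 9.4658e-6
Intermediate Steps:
T = 5
w(N, q) = 3 - N (w(N, q) = -2 + (5 - N) = 3 - N)
1/((373 + 206)*(188 + w(7, 21)) - 892) = 1/((373 + 206)*(188 + (3 - 1*7)) - 892) = 1/(579*(188 + (3 - 7)) - 892) = 1/(579*(188 - 4) - 892) = 1/(579*184 - 892) = 1/(106536 - 892) = 1/105644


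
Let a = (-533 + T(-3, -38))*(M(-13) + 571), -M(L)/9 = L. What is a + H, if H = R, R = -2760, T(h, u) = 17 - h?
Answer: -355704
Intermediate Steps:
H = -2760
M(L) = -9*L
a = -352944 (a = (-533 + (17 - 1*(-3)))*(-9*(-13) + 571) = (-533 + (17 + 3))*(117 + 571) = (-533 + 20)*688 = -513*688 = -352944)
a + H = -352944 - 2760 = -355704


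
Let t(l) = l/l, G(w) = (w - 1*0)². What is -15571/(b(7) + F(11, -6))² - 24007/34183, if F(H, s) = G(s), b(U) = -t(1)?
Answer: -561672068/41874175 ≈ -13.413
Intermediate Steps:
G(w) = w² (G(w) = (w + 0)² = w²)
t(l) = 1
b(U) = -1 (b(U) = -1*1 = -1)
F(H, s) = s²
-15571/(b(7) + F(11, -6))² - 24007/34183 = -15571/(-1 + (-6)²)² - 24007/34183 = -15571/(-1 + 36)² - 24007*1/34183 = -15571/(35²) - 24007/34183 = -15571/1225 - 24007/34183 = -561672068/41874175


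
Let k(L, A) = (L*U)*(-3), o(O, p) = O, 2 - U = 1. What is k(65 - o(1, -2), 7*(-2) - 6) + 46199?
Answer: 46007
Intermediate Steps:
U = 1 (U = 2 - 1*1 = 2 - 1 = 1)
k(L, A) = -3*L (k(L, A) = (L*1)*(-3) = L*(-3) = -3*L)
k(65 - o(1, -2), 7*(-2) - 6) + 46199 = -3*(65 - 1*1) + 46199 = -3*(65 - 1) + 46199 = -3*64 + 46199 = -192 + 46199 = 46007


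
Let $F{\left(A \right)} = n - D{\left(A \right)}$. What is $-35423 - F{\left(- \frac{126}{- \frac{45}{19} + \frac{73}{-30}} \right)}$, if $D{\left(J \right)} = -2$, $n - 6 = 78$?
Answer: $-35509$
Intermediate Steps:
$n = 84$ ($n = 6 + 78 = 84$)
$F{\left(A \right)} = 86$ ($F{\left(A \right)} = 84 - -2 = 84 + 2 = 86$)
$-35423 - F{\left(- \frac{126}{- \frac{45}{19} + \frac{73}{-30}} \right)} = -35423 - 86 = -35509$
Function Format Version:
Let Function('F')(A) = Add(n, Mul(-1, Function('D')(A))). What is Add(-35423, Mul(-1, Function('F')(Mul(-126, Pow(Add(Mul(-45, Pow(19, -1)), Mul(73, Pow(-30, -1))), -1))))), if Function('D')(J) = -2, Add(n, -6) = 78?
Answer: -35509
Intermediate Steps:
n = 84 (n = Add(6, 78) = 84)
Function('F')(A) = 86 (Function('F')(A) = Add(84, Mul(-1, -2)) = Add(84, 2) = 86)
Add(-35423, Mul(-1, Function('F')(Mul(-126, Pow(Add(Mul(-45, Pow(19, -1)), Mul(73, Pow(-30, -1))), -1))))) = Add(-35423, Mul(-1, 86)) = Add(-35423, -86) = -35509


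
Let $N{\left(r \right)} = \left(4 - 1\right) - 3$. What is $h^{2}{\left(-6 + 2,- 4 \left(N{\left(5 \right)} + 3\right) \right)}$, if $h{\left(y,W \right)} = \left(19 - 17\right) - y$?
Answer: $36$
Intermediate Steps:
$N{\left(r \right)} = 0$ ($N{\left(r \right)} = 3 - 3 = 0$)
$h{\left(y,W \right)} = 2 - y$
$h^{2}{\left(-6 + 2,- 4 \left(N{\left(5 \right)} + 3\right) \right)} = \left(2 - \left(-6 + 2\right)\right)^{2} = \left(2 - -4\right)^{2} = \left(2 + 4\right)^{2} = 6^{2} = 36$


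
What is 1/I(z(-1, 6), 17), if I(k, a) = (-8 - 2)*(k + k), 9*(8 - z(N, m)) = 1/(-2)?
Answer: -9/1450 ≈ -0.0062069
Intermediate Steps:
z(N, m) = 145/18 (z(N, m) = 8 - ⅑/(-2) = 8 - ⅑*(-½) = 8 + 1/18 = 145/18)
I(k, a) = -20*k
1/I(z(-1, 6), 17) = 1/(-20*145/18) = 1/(-1450/9) = -9/1450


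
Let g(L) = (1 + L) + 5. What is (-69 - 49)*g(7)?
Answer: -1534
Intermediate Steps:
g(L) = 6 + L
(-69 - 49)*g(7) = (-69 - 49)*(6 + 7) = -118*13 = -1534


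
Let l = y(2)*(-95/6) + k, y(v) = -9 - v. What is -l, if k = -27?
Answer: -883/6 ≈ -147.17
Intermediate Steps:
l = 883/6 (l = (-9 - 1*2)*(-95/6) - 27 = (-9 - 2)*(-95*⅙) - 27 = -11*(-95/6) - 27 = 1045/6 - 27 = 883/6 ≈ 147.17)
-l = -1*883/6 = -883/6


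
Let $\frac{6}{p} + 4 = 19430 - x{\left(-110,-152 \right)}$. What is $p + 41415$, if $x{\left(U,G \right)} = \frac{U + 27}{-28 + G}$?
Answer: $\frac{144811565835}{3496597} \approx 41415.0$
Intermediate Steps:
$x{\left(U,G \right)} = \frac{27 + U}{-28 + G}$
$p = \frac{1080}{3496597}$ ($p = \frac{6}{-4 + \left(19430 - \frac{27 - 110}{-28 - 152}\right)} = \frac{6}{-4 + \left(19430 - \frac{1}{-180} \left(-83\right)\right)} = \frac{6}{-4 + \left(19430 - \left(- \frac{1}{180}\right) \left(-83\right)\right)} = \frac{6}{-4 + \left(19430 - \frac{83}{180}\right)} = \frac{6}{-4 + \frac{3497317}{180}} = \frac{6}{\frac{3496597}{180}} = 6 \cdot \frac{180}{3496597} = \frac{1080}{3496597} \approx 0.00030887$)
$p + 41415 = \frac{1080}{3496597} + 41415 = \frac{144811565835}{3496597}$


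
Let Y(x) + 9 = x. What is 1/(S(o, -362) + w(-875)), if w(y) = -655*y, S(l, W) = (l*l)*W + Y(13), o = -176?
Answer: -1/10640183 ≈ -9.3983e-8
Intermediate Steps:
Y(x) = -9 + x
S(l, W) = 4 + W*l**2 (S(l, W) = (l*l)*W + (-9 + 13) = l**2*W + 4 = W*l**2 + 4 = 4 + W*l**2)
1/(S(o, -362) + w(-875)) = 1/((4 - 362*(-176)**2) - 655*(-875)) = 1/((4 - 362*30976) + 573125) = 1/((4 - 11213312) + 573125) = 1/(-11213308 + 573125) = 1/(-10640183) = -1/10640183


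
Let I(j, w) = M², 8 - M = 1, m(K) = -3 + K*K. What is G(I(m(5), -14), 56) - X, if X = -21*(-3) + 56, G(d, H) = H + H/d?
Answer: -433/7 ≈ -61.857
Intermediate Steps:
m(K) = -3 + K²
M = 7 (M = 8 - 1*1 = 8 - 1 = 7)
I(j, w) = 49 (I(j, w) = 7² = 49)
X = 119 (X = 63 + 56 = 119)
G(I(m(5), -14), 56) - X = (56 + 56/49) - 1*119 = (56 + 56*(1/49)) - 119 = (56 + 8/7) - 119 = 400/7 - 119 = -433/7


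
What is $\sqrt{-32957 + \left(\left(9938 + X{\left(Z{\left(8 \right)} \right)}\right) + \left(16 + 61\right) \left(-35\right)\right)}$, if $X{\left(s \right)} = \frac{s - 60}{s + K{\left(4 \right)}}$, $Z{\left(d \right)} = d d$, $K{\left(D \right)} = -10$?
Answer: $\frac{2 i \sqrt{520707}}{9} \approx 160.36 i$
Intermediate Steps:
$Z{\left(d \right)} = d^{2}$
$X{\left(s \right)} = \frac{-60 + s}{-10 + s}$ ($X{\left(s \right)} = \frac{s - 60}{s - 10} = \frac{-60 + s}{-10 + s}$)
$\sqrt{-32957 + \left(\left(9938 + X{\left(Z{\left(8 \right)} \right)}\right) + \left(16 + 61\right) \left(-35\right)\right)} = \sqrt{-32957 + \left(\left(9938 + \frac{-60 + 8^{2}}{-10 + 8^{2}}\right) + \left(16 + 61\right) \left(-35\right)\right)} = \sqrt{-32957 + \left(\left(9938 + \frac{-60 + 64}{-10 + 64}\right) + 77 \left(-35\right)\right)} = \sqrt{-32957 + \left(\left(9938 + \frac{1}{54} \cdot 4\right) - 2695\right)} = \sqrt{-32957 + \left(\left(9938 + \frac{2}{27}\right) - 2695\right)} = \sqrt{-32957 + \left(\frac{268328}{27} - 2695\right)} = \sqrt{-32957 + \frac{195563}{27}} = \sqrt{- \frac{694276}{27}} = \frac{2 i \sqrt{520707}}{9}$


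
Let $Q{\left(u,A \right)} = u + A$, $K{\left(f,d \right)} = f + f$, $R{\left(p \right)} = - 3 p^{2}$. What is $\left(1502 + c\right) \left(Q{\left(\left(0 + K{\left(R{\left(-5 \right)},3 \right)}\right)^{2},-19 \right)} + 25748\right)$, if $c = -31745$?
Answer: $-1458589647$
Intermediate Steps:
$K{\left(f,d \right)} = 2 f$
$Q{\left(u,A \right)} = A + u$
$\left(1502 + c\right) \left(Q{\left(\left(0 + K{\left(R{\left(-5 \right)},3 \right)}\right)^{2},-19 \right)} + 25748\right) = \left(1502 - 31745\right) \left(\left(-19 + \left(0 + 2 \left(- 3 \left(-5\right)^{2}\right)\right)^{2}\right) + 25748\right) = - 30243 \left(\left(-19 + \left(0 + 2 \left(\left(-3\right) 25\right)\right)^{2}\right) + 25748\right) = - 30243 \left(\left(-19 + \left(0 + 2 \left(-75\right)\right)^{2}\right) + 25748\right) = - 30243 \left(\left(-19 + \left(0 - 150\right)^{2}\right) + 25748\right) = - 30243 \left(\left(-19 + \left(-150\right)^{2}\right) + 25748\right) = - 30243 \left(\left(-19 + 22500\right) + 25748\right) = - 30243 \left(22481 + 25748\right) = \left(-30243\right) 48229 = -1458589647$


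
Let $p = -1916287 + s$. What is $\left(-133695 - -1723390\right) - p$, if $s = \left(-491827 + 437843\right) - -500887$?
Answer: $3059079$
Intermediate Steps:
$s = 446903$ ($s = -53984 + 500887 = 446903$)
$p = -1469384$ ($p = -1916287 + 446903 = -1469384$)
$\left(-133695 - -1723390\right) - p = \left(-133695 - -1723390\right) - -1469384 = \left(-133695 + 1723390\right) + 1469384 = 1589695 + 1469384 = 3059079$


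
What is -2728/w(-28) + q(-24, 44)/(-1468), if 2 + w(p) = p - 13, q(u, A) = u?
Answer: 1001434/15781 ≈ 63.458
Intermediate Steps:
w(p) = -15 + p (w(p) = -2 + (p - 13) = -2 + (-13 + p) = -15 + p)
-2728/w(-28) + q(-24, 44)/(-1468) = -2728/(-15 - 28) - 24/(-1468) = -2728/(-43) - 24*(-1/1468) = -2728*(-1/43) + 6/367 = 2728/43 + 6/367 = 1001434/15781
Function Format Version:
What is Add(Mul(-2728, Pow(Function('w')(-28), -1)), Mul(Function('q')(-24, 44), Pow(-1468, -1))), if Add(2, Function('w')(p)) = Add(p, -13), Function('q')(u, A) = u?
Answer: Rational(1001434, 15781) ≈ 63.458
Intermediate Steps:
Function('w')(p) = Add(-15, p) (Function('w')(p) = Add(-2, Add(p, -13)) = Add(-2, Add(-13, p)) = Add(-15, p))
Add(Mul(-2728, Pow(Function('w')(-28), -1)), Mul(Function('q')(-24, 44), Pow(-1468, -1))) = Add(Mul(-2728, Pow(Add(-15, -28), -1)), Mul(-24, Pow(-1468, -1))) = Add(Mul(-2728, Pow(-43, -1)), Mul(-24, Rational(-1, 1468))) = Add(Mul(-2728, Rational(-1, 43)), Rational(6, 367)) = Add(Rational(2728, 43), Rational(6, 367)) = Rational(1001434, 15781)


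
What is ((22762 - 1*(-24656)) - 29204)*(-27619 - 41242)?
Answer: -1254234254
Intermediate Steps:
((22762 - 1*(-24656)) - 29204)*(-27619 - 41242) = ((22762 + 24656) - 29204)*(-68861) = (47418 - 29204)*(-68861) = 18214*(-68861) = -1254234254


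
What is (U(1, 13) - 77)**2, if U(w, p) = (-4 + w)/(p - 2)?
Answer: 722500/121 ≈ 5971.1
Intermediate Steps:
U(w, p) = (-4 + w)/(-2 + p)
(U(1, 13) - 77)**2 = ((-4 + 1)/(-2 + 13) - 77)**2 = (-3/11 - 77)**2 = (-850/11)**2 = 722500/121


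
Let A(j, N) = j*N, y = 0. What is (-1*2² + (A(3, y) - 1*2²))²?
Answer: 64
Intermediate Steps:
A(j, N) = N*j
(-1*2² + (A(3, y) - 1*2²))² = (-1*2² + (0*3 - 1*2²))² = (-1*4 + (0 - 1*4))² = (-4 + (0 - 4))² = (-4 - 4)² = (-8)² = 64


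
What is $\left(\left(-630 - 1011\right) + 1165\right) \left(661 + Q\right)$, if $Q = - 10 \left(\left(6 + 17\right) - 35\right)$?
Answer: $-371756$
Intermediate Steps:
$Q = 120$ ($Q = - 10 \left(23 - 35\right) = \left(-10\right) \left(-12\right) = 120$)
$\left(\left(-630 - 1011\right) + 1165\right) \left(661 + Q\right) = \left(\left(-630 - 1011\right) + 1165\right) \left(661 + 120\right) = \left(-1641 + 1165\right) 781 = \left(-476\right) 781 = -371756$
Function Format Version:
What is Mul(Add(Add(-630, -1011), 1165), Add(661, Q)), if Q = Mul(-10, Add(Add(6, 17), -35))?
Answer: -371756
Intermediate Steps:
Q = 120 (Q = Mul(-10, Add(23, -35)) = Mul(-10, -12) = 120)
Mul(Add(Add(-630, -1011), 1165), Add(661, Q)) = Mul(Add(Add(-630, -1011), 1165), Add(661, 120)) = Mul(Add(-1641, 1165), 781) = Mul(-476, 781) = -371756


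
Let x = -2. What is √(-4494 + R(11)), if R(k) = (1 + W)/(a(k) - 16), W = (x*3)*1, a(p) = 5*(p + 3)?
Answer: I*√1456086/18 ≈ 67.038*I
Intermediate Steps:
a(p) = 15 + 5*p (a(p) = 5*(3 + p) = 15 + 5*p)
W = -6 (W = -2*3*1 = -6*1 = -6)
R(k) = -5/(-1 + 5*k) (R(k) = (1 - 6)/((15 + 5*k) - 16) = -5/(-1 + 5*k))
√(-4494 + R(11)) = √(-4494 - 5/(-1 + 5*11)) = √(-4494 - 5/(-1 + 55)) = √(-4494 - 5/54) = √(-242681/54) = I*√1456086/18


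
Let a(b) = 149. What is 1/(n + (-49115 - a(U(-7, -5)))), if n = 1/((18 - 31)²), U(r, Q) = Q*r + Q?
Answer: -169/8325615 ≈ -2.0299e-5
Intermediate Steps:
U(r, Q) = Q + Q*r
n = 1/169 (n = 1/((-13)²) = 1/169 ≈ 0.0059172)
1/(n + (-49115 - a(U(-7, -5)))) = 1/(1/169 + (-49115 - 1*149)) = 1/(1/169 + (-49115 - 149)) = 1/(1/169 - 49264) = 1/(-8325615/169) = -169/8325615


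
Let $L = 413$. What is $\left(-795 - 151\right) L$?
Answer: $-390698$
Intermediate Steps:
$\left(-795 - 151\right) L = \left(-795 - 151\right) 413 = \left(-946\right) 413 = -390698$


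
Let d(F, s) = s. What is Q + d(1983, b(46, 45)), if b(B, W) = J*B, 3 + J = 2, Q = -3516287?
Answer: -3516333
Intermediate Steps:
J = -1 (J = -3 + 2 = -1)
b(B, W) = -B
Q + d(1983, b(46, 45)) = -3516287 - 1*46 = -3516287 - 46 = -3516333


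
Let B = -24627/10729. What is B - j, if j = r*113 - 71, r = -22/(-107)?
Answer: 52200830/1148003 ≈ 45.471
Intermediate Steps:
B = -24627/10729 (B = -24627*1/10729 = -24627/10729 ≈ -2.2954)
r = 22/107 (r = -22*(-1/107) = 22/107 ≈ 0.20561)
j = -5111/107 (j = (22/107)*113 - 71 = 2486/107 - 71 = -5111/107 ≈ -47.766)
B - j = -24627/10729 - 1*(-5111/107) = -24627/10729 + 5111/107 = 52200830/1148003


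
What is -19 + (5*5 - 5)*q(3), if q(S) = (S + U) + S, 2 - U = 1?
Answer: 121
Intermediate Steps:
U = 1 (U = 2 - 1*1 = 2 - 1 = 1)
q(S) = 1 + 2*S (q(S) = (S + 1) + S = (1 + S) + S = 1 + 2*S)
-19 + (5*5 - 5)*q(3) = -19 + (5*5 - 5)*(1 + 2*3) = -19 + (25 - 5)*(1 + 6) = -19 + 20*7 = -19 + 140 = 121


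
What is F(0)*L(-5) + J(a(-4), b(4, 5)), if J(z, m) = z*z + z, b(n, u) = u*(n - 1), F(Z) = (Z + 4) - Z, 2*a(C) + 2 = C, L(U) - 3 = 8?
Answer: 50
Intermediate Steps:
L(U) = 11 (L(U) = 3 + 8 = 11)
a(C) = -1 + C/2
F(Z) = 4 (F(Z) = (4 + Z) - Z = 4)
b(n, u) = u*(-1 + n)
J(z, m) = z + z² (J(z, m) = z² + z = z + z²)
F(0)*L(-5) + J(a(-4), b(4, 5)) = 4*11 + (-1 + (½)*(-4))*(1 + (-1 + (½)*(-4))) = 44 + (-1 - 2)*(1 + (-1 - 2)) = 44 - 3*(1 - 3) = 44 - 3*(-2) = 44 + 6 = 50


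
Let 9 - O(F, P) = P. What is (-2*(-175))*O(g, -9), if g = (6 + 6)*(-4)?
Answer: 6300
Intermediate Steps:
g = -48 (g = 12*(-4) = -48)
O(F, P) = 9 - P
(-2*(-175))*O(g, -9) = (-2*(-175))*(9 - 1*(-9)) = 350*(9 + 9) = 350*18 = 6300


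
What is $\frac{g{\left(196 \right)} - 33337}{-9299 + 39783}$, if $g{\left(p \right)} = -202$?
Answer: $- \frac{33539}{30484} \approx -1.1002$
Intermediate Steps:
$\frac{g{\left(196 \right)} - 33337}{-9299 + 39783} = \frac{-202 - 33337}{-9299 + 39783} = \frac{-202 - 33337}{30484} = \left(-33539\right) \frac{1}{30484} = - \frac{33539}{30484}$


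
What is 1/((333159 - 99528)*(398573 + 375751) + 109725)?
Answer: 1/180906200169 ≈ 5.5277e-12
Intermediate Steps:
1/((333159 - 99528)*(398573 + 375751) + 109725) = 1/(233631*774324 + 109725) = 1/(180906090444 + 109725) = 1/180906200169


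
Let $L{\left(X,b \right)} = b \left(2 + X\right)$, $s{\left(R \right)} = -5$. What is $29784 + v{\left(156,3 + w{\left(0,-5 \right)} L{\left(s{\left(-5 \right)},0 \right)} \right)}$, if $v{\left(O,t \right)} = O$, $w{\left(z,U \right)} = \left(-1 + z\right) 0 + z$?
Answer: $29940$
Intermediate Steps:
$w{\left(z,U \right)} = z$ ($w{\left(z,U \right)} = 0 + z = z$)
$29784 + v{\left(156,3 + w{\left(0,-5 \right)} L{\left(s{\left(-5 \right)},0 \right)} \right)} = 29784 + 156 = 29940$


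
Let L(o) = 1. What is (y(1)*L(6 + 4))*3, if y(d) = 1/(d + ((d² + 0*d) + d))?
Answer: 1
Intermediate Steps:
y(d) = 1/(d² + 2*d) (y(d) = 1/(d + ((d² + 0) + d)) = 1/(d + (d² + d)) = 1/(d + (d + d²)) = 1/(d² + 2*d))
(y(1)*L(6 + 4))*3 = ((1/(1*(2 + 1)))*1)*3 = ((1/3)*1)*3 = ((1*(⅓))*1)*3 = ((⅓)*1)*3 = (⅓)*3 = 1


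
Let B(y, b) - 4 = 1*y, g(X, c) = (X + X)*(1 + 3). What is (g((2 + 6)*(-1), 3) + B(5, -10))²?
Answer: 3025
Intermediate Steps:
g(X, c) = 8*X (g(X, c) = (2*X)*4 = 8*X)
B(y, b) = 4 + y (B(y, b) = 4 + 1*y = 4 + y)
(g((2 + 6)*(-1), 3) + B(5, -10))² = (8*((2 + 6)*(-1)) + (4 + 5))² = (8*(8*(-1)) + 9)² = (8*(-8) + 9)² = (-64 + 9)² = (-55)² = 3025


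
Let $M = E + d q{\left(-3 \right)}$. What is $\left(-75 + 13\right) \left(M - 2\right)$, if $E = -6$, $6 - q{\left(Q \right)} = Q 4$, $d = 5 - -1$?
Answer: $-6200$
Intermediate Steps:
$d = 6$ ($d = 5 + 1 = 6$)
$q{\left(Q \right)} = 6 - 4 Q$ ($q{\left(Q \right)} = 6 - Q 4 = 6 - 4 Q$)
$M = 102$ ($M = -6 + 6 \left(6 - -12\right) = -6 + 6 \left(6 + 12\right) = -6 + 6 \cdot 18 = -6 + 108 = 102$)
$\left(-75 + 13\right) \left(M - 2\right) = \left(-75 + 13\right) \left(102 - 2\right) = \left(-62\right) 100 = -6200$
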